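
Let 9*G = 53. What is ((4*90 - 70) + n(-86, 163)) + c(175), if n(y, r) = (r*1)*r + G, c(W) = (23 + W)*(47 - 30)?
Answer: 272078/9 ≈ 30231.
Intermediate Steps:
G = 53/9 (G = (⅑)*53 = 53/9 ≈ 5.8889)
c(W) = 391 + 17*W (c(W) = (23 + W)*17 = 391 + 17*W)
n(y, r) = 53/9 + r² (n(y, r) = (r*1)*r + 53/9 = r*r + 53/9 = r² + 53/9 = 53/9 + r²)
((4*90 - 70) + n(-86, 163)) + c(175) = ((4*90 - 70) + (53/9 + 163²)) + (391 + 17*175) = ((360 - 70) + (53/9 + 26569)) + (391 + 2975) = (290 + 239174/9) + 3366 = 241784/9 + 3366 = 272078/9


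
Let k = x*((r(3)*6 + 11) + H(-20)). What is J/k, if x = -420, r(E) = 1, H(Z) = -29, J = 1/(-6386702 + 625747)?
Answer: -1/29035213200 ≈ -3.4441e-11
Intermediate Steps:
J = -1/5760955 (J = 1/(-5760955) = -1/5760955 ≈ -1.7358e-7)
k = 5040 (k = -420*((1*6 + 11) - 29) = -420*((6 + 11) - 29) = -420*(17 - 29) = -420*(-12) = 5040)
J/k = -1/5760955/5040 = -1/5760955*1/5040 = -1/29035213200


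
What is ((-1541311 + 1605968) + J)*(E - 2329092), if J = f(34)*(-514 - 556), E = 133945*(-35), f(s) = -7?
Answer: -506267547549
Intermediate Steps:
E = -4688075
J = 7490 (J = -7*(-514 - 556) = -7*(-1070) = 7490)
((-1541311 + 1605968) + J)*(E - 2329092) = ((-1541311 + 1605968) + 7490)*(-4688075 - 2329092) = (64657 + 7490)*(-7017167) = 72147*(-7017167) = -506267547549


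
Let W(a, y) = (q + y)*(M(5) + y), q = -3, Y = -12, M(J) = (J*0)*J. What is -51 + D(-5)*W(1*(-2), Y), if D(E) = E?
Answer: -951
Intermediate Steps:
M(J) = 0 (M(J) = 0*J = 0)
W(a, y) = y*(-3 + y) (W(a, y) = (-3 + y)*(0 + y) = (-3 + y)*y = y*(-3 + y))
-51 + D(-5)*W(1*(-2), Y) = -51 - (-60)*(-3 - 12) = -51 - (-60)*(-15) = -51 - 5*180 = -51 - 900 = -951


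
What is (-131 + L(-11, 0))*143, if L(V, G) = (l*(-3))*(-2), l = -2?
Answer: -20449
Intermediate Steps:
L(V, G) = -12 (L(V, G) = -2*(-3)*(-2) = 6*(-2) = -12)
(-131 + L(-11, 0))*143 = (-131 - 12)*143 = -143*143 = -20449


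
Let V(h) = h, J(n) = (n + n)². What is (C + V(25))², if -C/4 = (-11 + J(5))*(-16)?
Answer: 32729841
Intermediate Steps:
J(n) = 4*n² (J(n) = (2*n)² = 4*n²)
C = 5696 (C = -4*(-11 + 4*5²)*(-16) = -4*(-11 + 4*25)*(-16) = -4*(-11 + 100)*(-16) = -356*(-16) = -4*(-1424) = 5696)
(C + V(25))² = (5696 + 25)² = 5721² = 32729841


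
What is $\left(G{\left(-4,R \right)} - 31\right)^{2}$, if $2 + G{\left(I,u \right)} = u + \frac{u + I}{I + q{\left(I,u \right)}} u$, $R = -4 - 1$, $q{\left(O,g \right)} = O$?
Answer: $\frac{121801}{64} \approx 1903.1$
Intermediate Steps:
$R = -5$
$G{\left(I,u \right)} = -2 + u + \frac{u \left(I + u\right)}{2 I}$ ($G{\left(I,u \right)} = -2 + \left(u + \frac{u + I}{I + I} u\right) = -2 + \left(u + \frac{I + u}{2 I} u\right) = -2 + \left(u + \frac{u \left(I + u\right)}{2 I}\right) = -2 + u + \frac{u \left(I + u\right)}{2 I}$)
$\left(G{\left(-4,R \right)} - 31\right)^{2} = \left(\left(-2 + \frac{3}{2} \left(-5\right) + \frac{\left(-5\right)^{2}}{2 \left(-4\right)}\right) - 31\right)^{2} = \left(\left(-2 - \frac{15}{2} + \frac{1}{2} \left(- \frac{1}{4}\right) 25\right) - 31\right)^{2} = \left(\left(-2 - \frac{15}{2} - \frac{25}{8}\right) - 31\right)^{2} = \left(- \frac{101}{8} - 31\right)^{2} = \left(- \frac{349}{8}\right)^{2} = \frac{121801}{64}$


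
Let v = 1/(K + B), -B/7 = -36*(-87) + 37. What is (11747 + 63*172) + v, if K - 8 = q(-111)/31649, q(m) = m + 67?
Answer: 15849124675228/701816619 ≈ 22583.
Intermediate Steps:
q(m) = 67 + m
B = -22183 (B = -7*(-36*(-87) + 37) = -7*(3132 + 37) = -7*3169 = -22183)
K = 253148/31649 (K = 8 + (67 - 111)/31649 = 8 - 44*1/31649 = 8 - 44/31649 = 253148/31649 ≈ 7.9986)
v = -31649/701816619 (v = 1/(253148/31649 - 22183) = 1/(-701816619/31649) = -31649/701816619 ≈ -4.5096e-5)
(11747 + 63*172) + v = (11747 + 63*172) - 31649/701816619 = (11747 + 10836) - 31649/701816619 = 22583 - 31649/701816619 = 15849124675228/701816619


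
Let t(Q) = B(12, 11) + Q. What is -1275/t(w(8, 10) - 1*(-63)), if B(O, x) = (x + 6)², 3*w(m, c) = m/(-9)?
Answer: -34425/9496 ≈ -3.6252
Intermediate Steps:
w(m, c) = -m/27 (w(m, c) = (m/(-9))/3 = (m*(-⅑))/3 = (-m/9)/3 = -m/27)
B(O, x) = (6 + x)²
t(Q) = 289 + Q (t(Q) = (6 + 11)² + Q = 17² + Q = 289 + Q)
-1275/t(w(8, 10) - 1*(-63)) = -1275/(289 + (-1/27*8 - 1*(-63))) = -1275/(289 + (-8/27 + 63)) = -1275/(289 + 1693/27) = -1275/9496/27 = -1275*27/9496 = -34425/9496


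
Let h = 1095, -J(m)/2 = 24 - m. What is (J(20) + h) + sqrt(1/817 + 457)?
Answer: 1087 + sqrt(305043290)/817 ≈ 1108.4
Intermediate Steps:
J(m) = -48 + 2*m (J(m) = -2*(24 - m) = -48 + 2*m)
(J(20) + h) + sqrt(1/817 + 457) = ((-48 + 2*20) + 1095) + sqrt(1/817 + 457) = ((-48 + 40) + 1095) + sqrt(1/817 + 457) = (-8 + 1095) + sqrt(373370/817) = 1087 + sqrt(305043290)/817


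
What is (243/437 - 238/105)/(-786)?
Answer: 11213/5152230 ≈ 0.0021763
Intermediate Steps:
(243/437 - 238/105)/(-786) = (243*(1/437) - 238*1/105)*(-1/786) = (243/437 - 34/15)*(-1/786) = -11213/6555*(-1/786) = 11213/5152230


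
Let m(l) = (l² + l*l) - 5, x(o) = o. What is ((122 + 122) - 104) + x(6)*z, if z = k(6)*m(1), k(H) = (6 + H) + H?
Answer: -184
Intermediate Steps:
k(H) = 6 + 2*H
m(l) = -5 + 2*l² (m(l) = (l² + l²) - 5 = 2*l² - 5 = -5 + 2*l²)
z = -54 (z = (6 + 2*6)*(-5 + 2*1²) = (6 + 12)*(-5 + 2*1) = 18*(-5 + 2) = 18*(-3) = -54)
((122 + 122) - 104) + x(6)*z = ((122 + 122) - 104) + 6*(-54) = (244 - 104) - 324 = 140 - 324 = -184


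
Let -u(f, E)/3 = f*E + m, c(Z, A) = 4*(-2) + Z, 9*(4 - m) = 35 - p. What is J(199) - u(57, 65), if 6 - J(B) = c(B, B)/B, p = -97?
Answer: 2206520/199 ≈ 11088.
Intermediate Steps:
m = -32/3 (m = 4 - (35 - 1*(-97))/9 = 4 - (35 + 97)/9 = 4 - ⅑*132 = 4 - 44/3 = -32/3 ≈ -10.667)
c(Z, A) = -8 + Z
J(B) = 6 - (-8 + B)/B
u(f, E) = 32 - 3*E*f (u(f, E) = -3*(f*E - 32/3) = -3*(E*f - 32/3) = -3*(-32/3 + E*f) = 32 - 3*E*f)
J(199) - u(57, 65) = (5 + 8/199) - (32 - 3*65*57) = (5 + 8*(1/199)) - (32 - 11115) = (5 + 8/199) - 1*(-11083) = 1003/199 + 11083 = 2206520/199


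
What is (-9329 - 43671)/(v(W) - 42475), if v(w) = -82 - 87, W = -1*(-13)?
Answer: 13250/10661 ≈ 1.2428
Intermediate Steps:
W = 13
v(w) = -169
(-9329 - 43671)/(v(W) - 42475) = (-9329 - 43671)/(-169 - 42475) = -53000/(-42644) = -53000*(-1/42644) = 13250/10661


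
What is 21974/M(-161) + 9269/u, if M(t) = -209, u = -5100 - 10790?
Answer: -351104081/3321010 ≈ -105.72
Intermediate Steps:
u = -15890
21974/M(-161) + 9269/u = 21974/(-209) + 9269/(-15890) = 21974*(-1/209) + 9269*(-1/15890) = -21974/209 - 9269/15890 = -351104081/3321010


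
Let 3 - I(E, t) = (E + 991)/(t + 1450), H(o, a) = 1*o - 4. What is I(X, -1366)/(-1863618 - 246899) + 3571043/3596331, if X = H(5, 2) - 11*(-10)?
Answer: 105514966909459/106261647983778 ≈ 0.99297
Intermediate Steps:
H(o, a) = -4 + o (H(o, a) = o - 4 = -4 + o)
X = 111 (X = (-4 + 5) - 11*(-10) = 1 + 110 = 111)
I(E, t) = 3 - (991 + E)/(1450 + t) (I(E, t) = 3 - (E + 991)/(t + 1450) = 3 - (991 + E)/(1450 + t))
I(X, -1366)/(-1863618 - 246899) + 3571043/3596331 = ((3359 - 1*111 + 3*(-1366))/(1450 - 1366))/(-1863618 - 246899) + 3571043/3596331 = ((3359 - 111 - 4098)/84)/(-2110517) + 3571043*(1/3596331) = ((1/84)*(-850))*(-1/2110517) + 3571043/3596331 = -425/42*(-1/2110517) + 3571043/3596331 = 425/88641714 + 3571043/3596331 = 105514966909459/106261647983778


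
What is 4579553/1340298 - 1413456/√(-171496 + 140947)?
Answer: 4579553/1340298 + 471152*I*√30549/10183 ≈ 3.4168 + 8086.9*I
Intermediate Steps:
4579553/1340298 - 1413456/√(-171496 + 140947) = 4579553*(1/1340298) - 1413456*(-I*√30549/30549) = 4579553/1340298 - 1413456*(-I*√30549/30549) = 4579553/1340298 - (-471152)*I*√30549/10183 = 4579553/1340298 + 471152*I*√30549/10183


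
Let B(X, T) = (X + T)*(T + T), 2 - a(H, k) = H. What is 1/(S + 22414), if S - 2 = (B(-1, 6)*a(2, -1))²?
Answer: 1/22416 ≈ 4.4611e-5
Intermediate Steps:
a(H, k) = 2 - H
B(X, T) = 2*T*(T + X) (B(X, T) = (T + X)*(2*T) = 2*T*(T + X))
S = 2 (S = 2 + ((2*6*(6 - 1))*(2 - 1*2))² = 2 + ((2*6*5)*(2 - 2))² = 2 + (60*0)² = 2 + 0² = 2 + 0 = 2)
1/(S + 22414) = 1/(2 + 22414) = 1/22416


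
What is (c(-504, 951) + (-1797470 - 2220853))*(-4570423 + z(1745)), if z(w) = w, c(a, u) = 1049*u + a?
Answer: 13803017896584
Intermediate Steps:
c(a, u) = a + 1049*u
(c(-504, 951) + (-1797470 - 2220853))*(-4570423 + z(1745)) = ((-504 + 1049*951) + (-1797470 - 2220853))*(-4570423 + 1745) = ((-504 + 997599) - 4018323)*(-4568678) = (997095 - 4018323)*(-4568678) = -3021228*(-4568678) = 13803017896584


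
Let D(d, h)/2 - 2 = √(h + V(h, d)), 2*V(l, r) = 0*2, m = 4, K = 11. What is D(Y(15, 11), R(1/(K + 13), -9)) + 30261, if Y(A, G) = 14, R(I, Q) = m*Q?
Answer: 30265 + 12*I ≈ 30265.0 + 12.0*I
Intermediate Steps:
V(l, r) = 0 (V(l, r) = (0*2)/2 = (½)*0 = 0)
R(I, Q) = 4*Q
D(d, h) = 4 + 2*√h (D(d, h) = 4 + 2*√(h + 0) = 4 + 2*√h)
D(Y(15, 11), R(1/(K + 13), -9)) + 30261 = (4 + 2*√(4*(-9))) + 30261 = (4 + 2*√(-36)) + 30261 = (4 + 2*(6*I)) + 30261 = (4 + 12*I) + 30261 = 30265 + 12*I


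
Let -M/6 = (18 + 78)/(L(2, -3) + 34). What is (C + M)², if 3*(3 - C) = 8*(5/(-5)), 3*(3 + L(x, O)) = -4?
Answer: 13476241/71289 ≈ 189.04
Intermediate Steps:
L(x, O) = -13/3 (L(x, O) = -3 + (⅓)*(-4) = -3 - 4/3 = -13/3)
M = -1728/89 (M = -6*(18 + 78)/(-13/3 + 34) = -576/89/3 = -576*3/89 = -6*288/89 = -1728/89 ≈ -19.416)
C = 17/3 (C = 3 - 8*5/(-5)/3 = 3 - 8*5*(-⅕)/3 = 3 - 8*(-1)/3 = 3 - ⅓*(-8) = 3 + 8/3 = 17/3 ≈ 5.6667)
(C + M)² = (17/3 - 1728/89)² = (-3671/267)² = 13476241/71289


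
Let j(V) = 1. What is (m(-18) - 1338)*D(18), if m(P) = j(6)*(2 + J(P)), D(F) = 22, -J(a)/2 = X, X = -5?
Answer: -29172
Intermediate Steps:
J(a) = 10 (J(a) = -2*(-5) = 10)
m(P) = 12 (m(P) = 1*(2 + 10) = 1*12 = 12)
(m(-18) - 1338)*D(18) = (12 - 1338)*22 = -1326*22 = -29172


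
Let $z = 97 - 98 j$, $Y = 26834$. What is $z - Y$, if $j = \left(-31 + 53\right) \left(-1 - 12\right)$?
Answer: $1291$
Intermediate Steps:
$j = -286$ ($j = 22 \left(-13\right) = -286$)
$z = 28125$ ($z = 97 - -28028 = 97 + 28028 = 28125$)
$z - Y = 28125 - 26834 = 1291$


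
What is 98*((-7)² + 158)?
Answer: 20286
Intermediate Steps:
98*((-7)² + 158) = 98*(49 + 158) = 98*207 = 20286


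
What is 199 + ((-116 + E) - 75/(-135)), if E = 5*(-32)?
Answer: -688/9 ≈ -76.444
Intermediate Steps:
E = -160
199 + ((-116 + E) - 75/(-135)) = 199 + ((-116 - 160) - 75/(-135)) = 199 + (-276 - 75*(-1/135)) = 199 + (-276 + 5/9) = 199 - 2479/9 = -688/9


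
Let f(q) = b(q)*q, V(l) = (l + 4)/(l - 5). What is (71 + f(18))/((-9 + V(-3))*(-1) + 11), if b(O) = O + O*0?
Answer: 3160/161 ≈ 19.627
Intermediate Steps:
b(O) = O (b(O) = O + 0 = O)
V(l) = (4 + l)/(-5 + l)
f(q) = q² (f(q) = q*q = q²)
(71 + f(18))/((-9 + V(-3))*(-1) + 11) = (71 + 18²)/((-9 + (4 - 3)/(-5 - 3))*(-1) + 11) = (71 + 324)/((-9 + 1/(-8))*(-1) + 11) = 395/((-9 - ⅛*1)*(-1) + 11) = 395/((-9 - ⅛)*(-1) + 11) = 395/(-73/8*(-1) + 11) = 395/(73/8 + 11) = 395/(161/8) = 395*(8/161) = 3160/161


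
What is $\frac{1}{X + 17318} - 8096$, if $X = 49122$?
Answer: $- \frac{537898239}{66440} \approx -8096.0$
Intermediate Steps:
$\frac{1}{X + 17318} - 8096 = \frac{1}{49122 + 17318} - 8096 = \frac{1}{66440} - 8096 = - \frac{537898239}{66440}$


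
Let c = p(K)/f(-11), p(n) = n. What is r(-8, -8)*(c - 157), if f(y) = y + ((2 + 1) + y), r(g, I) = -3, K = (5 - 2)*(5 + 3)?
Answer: 9021/19 ≈ 474.79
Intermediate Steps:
K = 24 (K = 3*8 = 24)
f(y) = 3 + 2*y (f(y) = y + (3 + y) = 3 + 2*y)
c = -24/19 (c = 24/(3 + 2*(-11)) = 24/(3 - 22) = 24/(-19) = 24*(-1/19) = -24/19 ≈ -1.2632)
r(-8, -8)*(c - 157) = -3*(-24/19 - 157) = -3*(-3007/19) = 9021/19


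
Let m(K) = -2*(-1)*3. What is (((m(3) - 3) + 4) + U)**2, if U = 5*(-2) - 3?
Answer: 36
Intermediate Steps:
m(K) = 6 (m(K) = 2*3 = 6)
U = -13 (U = -10 - 3 = -13)
(((m(3) - 3) + 4) + U)**2 = (((6 - 3) + 4) - 13)**2 = ((3 + 4) - 13)**2 = (7 - 13)**2 = (-6)**2 = 36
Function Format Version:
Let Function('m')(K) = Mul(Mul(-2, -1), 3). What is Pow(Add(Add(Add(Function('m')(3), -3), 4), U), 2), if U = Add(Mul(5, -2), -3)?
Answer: 36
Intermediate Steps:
Function('m')(K) = 6 (Function('m')(K) = Mul(2, 3) = 6)
U = -13 (U = Add(-10, -3) = -13)
Pow(Add(Add(Add(Function('m')(3), -3), 4), U), 2) = Pow(Add(Add(Add(6, -3), 4), -13), 2) = Pow(Add(Add(3, 4), -13), 2) = Pow(Add(7, -13), 2) = Pow(-6, 2) = 36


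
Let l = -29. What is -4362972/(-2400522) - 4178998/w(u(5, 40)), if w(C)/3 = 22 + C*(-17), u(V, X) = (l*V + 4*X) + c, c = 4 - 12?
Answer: 1672174376968/116425317 ≈ 14363.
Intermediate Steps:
c = -8
u(V, X) = -8 - 29*V + 4*X (u(V, X) = (-29*V + 4*X) - 8 = -8 - 29*V + 4*X)
w(C) = 66 - 51*C (w(C) = 3*(22 + C*(-17)) = 3*(22 - 17*C) = 66 - 51*C)
-4362972/(-2400522) - 4178998/w(u(5, 40)) = -4362972/(-2400522) - 4178998/(66 - 51*(-8 - 29*5 + 4*40)) = -4362972*(-1/2400522) - 4178998/(66 - 51*(-8 - 145 + 160)) = 727162/400087 - 4178998/(66 - 51*7) = 727162/400087 - 4178998/(66 - 357) = 727162/400087 - 4178998/(-291) = 727162/400087 - 4178998*(-1/291) = 727162/400087 + 4178998/291 = 1672174376968/116425317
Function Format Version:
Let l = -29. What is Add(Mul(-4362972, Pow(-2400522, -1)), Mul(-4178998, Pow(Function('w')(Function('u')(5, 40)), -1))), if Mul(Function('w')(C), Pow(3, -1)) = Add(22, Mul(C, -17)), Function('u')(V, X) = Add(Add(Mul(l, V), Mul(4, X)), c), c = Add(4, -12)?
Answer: Rational(1672174376968, 116425317) ≈ 14363.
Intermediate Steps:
c = -8
Function('u')(V, X) = Add(-8, Mul(-29, V), Mul(4, X)) (Function('u')(V, X) = Add(Add(Mul(-29, V), Mul(4, X)), -8) = Add(-8, Mul(-29, V), Mul(4, X)))
Function('w')(C) = Add(66, Mul(-51, C)) (Function('w')(C) = Mul(3, Add(22, Mul(C, -17))) = Mul(3, Add(22, Mul(-17, C))) = Add(66, Mul(-51, C)))
Add(Mul(-4362972, Pow(-2400522, -1)), Mul(-4178998, Pow(Function('w')(Function('u')(5, 40)), -1))) = Add(Mul(-4362972, Pow(-2400522, -1)), Mul(-4178998, Pow(Add(66, Mul(-51, Add(-8, Mul(-29, 5), Mul(4, 40)))), -1))) = Add(Mul(-4362972, Rational(-1, 2400522)), Mul(-4178998, Pow(Add(66, Mul(-51, Add(-8, -145, 160))), -1))) = Add(Rational(727162, 400087), Mul(-4178998, Pow(Add(66, Mul(-51, 7)), -1))) = Add(Rational(727162, 400087), Mul(-4178998, Pow(Add(66, -357), -1))) = Add(Rational(727162, 400087), Mul(-4178998, Pow(-291, -1))) = Add(Rational(727162, 400087), Mul(-4178998, Rational(-1, 291))) = Add(Rational(727162, 400087), Rational(4178998, 291)) = Rational(1672174376968, 116425317)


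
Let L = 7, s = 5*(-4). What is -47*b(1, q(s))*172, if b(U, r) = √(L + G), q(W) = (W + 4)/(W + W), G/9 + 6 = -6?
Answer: -8084*I*√101 ≈ -81243.0*I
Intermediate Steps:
G = -108 (G = -54 + 9*(-6) = -54 - 54 = -108)
s = -20
q(W) = (4 + W)/(2*W) (q(W) = (4 + W)/((2*W)) = (4 + W)*(1/(2*W)) = (4 + W)/(2*W))
b(U, r) = I*√101 (b(U, r) = √(7 - 108) = √(-101) = I*√101)
-47*b(1, q(s))*172 = -47*I*√101*172 = -8084*I*√101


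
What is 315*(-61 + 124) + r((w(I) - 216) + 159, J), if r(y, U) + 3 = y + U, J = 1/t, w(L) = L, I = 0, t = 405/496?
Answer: 8013421/405 ≈ 19786.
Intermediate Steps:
t = 405/496 (t = 405*(1/496) = 405/496 ≈ 0.81653)
J = 496/405 (J = 1/(405/496) = 496/405 ≈ 1.2247)
r(y, U) = -3 + U + y (r(y, U) = -3 + (y + U) = -3 + (U + y) = -3 + U + y)
315*(-61 + 124) + r((w(I) - 216) + 159, J) = 315*(-61 + 124) + (-3 + 496/405 + ((0 - 216) + 159)) = 315*63 + (-3 + 496/405 + (-216 + 159)) = 19845 + (-3 + 496/405 - 57) = 19845 - 23804/405 = 8013421/405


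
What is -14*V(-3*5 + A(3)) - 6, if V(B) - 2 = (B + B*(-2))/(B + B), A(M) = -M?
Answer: -27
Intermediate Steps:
V(B) = 3/2 (V(B) = 2 + (B + B*(-2))/(B + B) = 2 + (B - 2*B)/((2*B)) = 2 + (-B)*(1/(2*B)) = 2 - ½ = 3/2)
-14*V(-3*5 + A(3)) - 6 = -14*3/2 - 6 = -21 - 6 = -27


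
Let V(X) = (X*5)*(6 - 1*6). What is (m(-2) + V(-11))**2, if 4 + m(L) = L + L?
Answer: 64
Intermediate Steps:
V(X) = 0 (V(X) = (5*X)*(6 - 6) = (5*X)*0 = 0)
m(L) = -4 + 2*L (m(L) = -4 + (L + L) = -4 + 2*L)
(m(-2) + V(-11))**2 = ((-4 + 2*(-2)) + 0)**2 = ((-4 - 4) + 0)**2 = (-8 + 0)**2 = (-8)**2 = 64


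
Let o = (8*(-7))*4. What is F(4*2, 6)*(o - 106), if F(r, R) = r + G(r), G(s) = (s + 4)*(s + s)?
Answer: -66000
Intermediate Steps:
G(s) = 2*s*(4 + s) (G(s) = (4 + s)*(2*s) = 2*s*(4 + s))
o = -224 (o = -56*4 = -224)
F(r, R) = r + 2*r*(4 + r)
F(4*2, 6)*(o - 106) = ((4*2)*(9 + 2*(4*2)))*(-224 - 106) = (8*(9 + 2*8))*(-330) = (8*(9 + 16))*(-330) = (8*25)*(-330) = 200*(-330) = -66000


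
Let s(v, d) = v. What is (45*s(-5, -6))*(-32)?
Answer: 7200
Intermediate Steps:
(45*s(-5, -6))*(-32) = (45*(-5))*(-32) = -225*(-32) = 7200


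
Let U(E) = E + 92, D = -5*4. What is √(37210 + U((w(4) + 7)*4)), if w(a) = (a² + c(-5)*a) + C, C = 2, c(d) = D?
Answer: √37082 ≈ 192.57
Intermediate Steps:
D = -20
c(d) = -20
w(a) = 2 + a² - 20*a (w(a) = (a² - 20*a) + 2 = 2 + a² - 20*a)
U(E) = 92 + E
√(37210 + U((w(4) + 7)*4)) = √(37210 + (92 + ((2 + 4² - 20*4) + 7)*4)) = √(37210 + (92 + ((2 + 16 - 80) + 7)*4)) = √(37210 + (92 + (-62 + 7)*4)) = √(37210 + (92 - 55*4)) = √(37210 + (92 - 220)) = √(37210 - 128) = √37082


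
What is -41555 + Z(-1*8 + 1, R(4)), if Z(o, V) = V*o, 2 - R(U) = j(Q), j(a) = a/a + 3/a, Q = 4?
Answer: -166227/4 ≈ -41557.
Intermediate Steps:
j(a) = 1 + 3/a
R(U) = ¼ (R(U) = 2 - (3 + 4)/4 = 2 - 7/4 = ¼)
-41555 + Z(-1*8 + 1, R(4)) = -41555 + (-1*8 + 1)/4 = -41555 + (-8 + 1)/4 = -41555 + (¼)*(-7) = -41555 - 7/4 = -166227/4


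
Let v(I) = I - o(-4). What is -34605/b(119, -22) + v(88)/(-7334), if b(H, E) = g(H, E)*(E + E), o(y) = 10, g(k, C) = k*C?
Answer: -131389023/422409064 ≈ -0.31105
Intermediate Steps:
g(k, C) = C*k
b(H, E) = 2*H*E**2 (b(H, E) = (E*H)*(E + E) = (E*H)*(2*E) = 2*H*E**2)
v(I) = -10 + I (v(I) = I - 1*10 = I - 10 = -10 + I)
-34605/b(119, -22) + v(88)/(-7334) = -34605/(2*119*(-22)**2) + (-10 + 88)/(-7334) = -34605/(2*119*484) + 78*(-1/7334) = -34605/115192 - 39/3667 = -131389023/422409064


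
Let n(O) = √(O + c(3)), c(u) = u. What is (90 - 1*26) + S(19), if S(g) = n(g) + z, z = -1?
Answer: 63 + √22 ≈ 67.690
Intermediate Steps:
n(O) = √(3 + O) (n(O) = √(O + 3) = √(3 + O))
S(g) = -1 + √(3 + g) (S(g) = √(3 + g) - 1 = -1 + √(3 + g))
(90 - 1*26) + S(19) = (90 - 1*26) + (-1 + √(3 + 19)) = (90 - 26) + (-1 + √22) = 64 + (-1 + √22) = 63 + √22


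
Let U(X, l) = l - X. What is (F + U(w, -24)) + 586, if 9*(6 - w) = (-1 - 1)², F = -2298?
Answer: -15674/9 ≈ -1741.6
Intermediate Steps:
w = 50/9 (w = 6 - (-1 - 1)²/9 = 6 - ⅑*(-2)² = 6 - ⅑*4 = 6 - 4/9 = 50/9 ≈ 5.5556)
(F + U(w, -24)) + 586 = (-2298 + (-24 - 1*50/9)) + 586 = (-2298 + (-24 - 50/9)) + 586 = (-2298 - 266/9) + 586 = -20948/9 + 586 = -15674/9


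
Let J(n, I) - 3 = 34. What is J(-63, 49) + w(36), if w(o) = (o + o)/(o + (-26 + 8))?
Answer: 41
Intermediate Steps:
J(n, I) = 37 (J(n, I) = 3 + 34 = 37)
w(o) = 2*o/(-18 + o) (w(o) = (2*o)/(o - 18) = (2*o)/(-18 + o) = 2*o/(-18 + o))
J(-63, 49) + w(36) = 37 + 2*36/(-18 + 36) = 37 + 2*36/18 = 37 + 2*36*(1/18) = 37 + 4 = 41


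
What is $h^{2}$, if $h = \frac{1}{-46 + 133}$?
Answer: $\frac{1}{7569} \approx 0.00013212$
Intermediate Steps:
$h = \frac{1}{87} \approx 0.011494$
$h^{2} = \left(\frac{1}{87}\right)^{2} = \frac{1}{7569}$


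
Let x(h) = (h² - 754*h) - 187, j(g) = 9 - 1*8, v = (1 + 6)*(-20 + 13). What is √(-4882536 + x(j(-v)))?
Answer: 2*I*√1220869 ≈ 2209.9*I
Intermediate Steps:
v = -49 (v = 7*(-7) = -49)
j(g) = 1 (j(g) = 9 - 8 = 1)
x(h) = -187 + h² - 754*h
√(-4882536 + x(j(-v))) = √(-4882536 + (-187 + 1² - 754*1)) = √(-4882536 + (-187 + 1 - 754)) = √(-4882536 - 940) = √(-4883476) = 2*I*√1220869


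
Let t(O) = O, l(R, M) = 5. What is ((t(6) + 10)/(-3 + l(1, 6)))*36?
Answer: 288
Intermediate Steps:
((t(6) + 10)/(-3 + l(1, 6)))*36 = ((6 + 10)/(-3 + 5))*36 = (16/2)*36 = (16*(½))*36 = 8*36 = 288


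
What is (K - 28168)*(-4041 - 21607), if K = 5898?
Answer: 571180960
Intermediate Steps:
(K - 28168)*(-4041 - 21607) = (5898 - 28168)*(-4041 - 21607) = -22270*(-25648) = 571180960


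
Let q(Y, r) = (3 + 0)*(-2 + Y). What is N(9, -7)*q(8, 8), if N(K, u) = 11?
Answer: 198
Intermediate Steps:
q(Y, r) = -6 + 3*Y (q(Y, r) = 3*(-2 + Y) = -6 + 3*Y)
N(9, -7)*q(8, 8) = 11*(-6 + 3*8) = 11*(-6 + 24) = 11*18 = 198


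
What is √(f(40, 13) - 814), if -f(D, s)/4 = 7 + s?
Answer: I*√894 ≈ 29.9*I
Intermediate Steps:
f(D, s) = -28 - 4*s (f(D, s) = -4*(7 + s) = -28 - 4*s)
√(f(40, 13) - 814) = √((-28 - 4*13) - 814) = √((-28 - 52) - 814) = √(-80 - 814) = √(-894) = I*√894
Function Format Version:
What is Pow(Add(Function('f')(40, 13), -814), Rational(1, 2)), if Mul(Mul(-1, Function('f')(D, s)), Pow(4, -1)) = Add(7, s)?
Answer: Mul(I, Pow(894, Rational(1, 2))) ≈ Mul(29.900, I)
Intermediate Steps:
Function('f')(D, s) = Add(-28, Mul(-4, s)) (Function('f')(D, s) = Mul(-4, Add(7, s)) = Add(-28, Mul(-4, s)))
Pow(Add(Function('f')(40, 13), -814), Rational(1, 2)) = Pow(Add(Add(-28, Mul(-4, 13)), -814), Rational(1, 2)) = Pow(Add(Add(-28, -52), -814), Rational(1, 2)) = Pow(Add(-80, -814), Rational(1, 2)) = Pow(-894, Rational(1, 2)) = Mul(I, Pow(894, Rational(1, 2)))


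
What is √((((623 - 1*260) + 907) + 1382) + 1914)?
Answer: √4566 ≈ 67.572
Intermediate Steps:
√((((623 - 1*260) + 907) + 1382) + 1914) = √((((623 - 260) + 907) + 1382) + 1914) = √(((363 + 907) + 1382) + 1914) = √((1270 + 1382) + 1914) = √(2652 + 1914) = √4566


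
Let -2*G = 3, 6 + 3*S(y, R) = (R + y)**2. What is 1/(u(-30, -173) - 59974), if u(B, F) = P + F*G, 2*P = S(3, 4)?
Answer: -3/179122 ≈ -1.6748e-5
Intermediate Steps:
S(y, R) = -2 + (R + y)**2/3
G = -3/2 (G = -1/2*3 = -3/2 ≈ -1.5000)
P = 43/6 (P = (-2 + (4 + 3)**2/3)/2 = (-2 + (1/3)*7**2)/2 = (-2 + (1/3)*49)/2 = (-2 + 49/3)/2 = (1/2)*(43/3) = 43/6 ≈ 7.1667)
u(B, F) = 43/6 - 3*F/2 (u(B, F) = 43/6 + F*(-3/2) = 43/6 - 3*F/2)
1/(u(-30, -173) - 59974) = 1/((43/6 - 3/2*(-173)) - 59974) = 1/((43/6 + 519/2) - 59974) = 1/(800/3 - 59974) = 1/(-179122/3) = -3/179122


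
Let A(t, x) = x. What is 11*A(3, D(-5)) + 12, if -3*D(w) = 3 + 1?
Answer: -8/3 ≈ -2.6667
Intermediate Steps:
D(w) = -4/3 (D(w) = -(3 + 1)/3 = -⅓*4 = -4/3)
11*A(3, D(-5)) + 12 = 11*(-4/3) + 12 = -44/3 + 12 = -8/3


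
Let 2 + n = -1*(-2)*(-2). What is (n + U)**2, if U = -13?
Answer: 361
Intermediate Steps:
n = -6 (n = -2 - 1*(-2)*(-2) = -2 + 2*(-2) = -2 - 4 = -6)
(n + U)**2 = (-6 - 13)**2 = (-19)**2 = 361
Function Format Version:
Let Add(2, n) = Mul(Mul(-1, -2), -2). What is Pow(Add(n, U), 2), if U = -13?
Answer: 361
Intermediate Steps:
n = -6 (n = Add(-2, Mul(Mul(-1, -2), -2)) = Add(-2, Mul(2, -2)) = Add(-2, -4) = -6)
Pow(Add(n, U), 2) = Pow(Add(-6, -13), 2) = Pow(-19, 2) = 361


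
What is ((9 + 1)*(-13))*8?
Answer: -1040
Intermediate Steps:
((9 + 1)*(-13))*8 = (10*(-13))*8 = -130*8 = -1040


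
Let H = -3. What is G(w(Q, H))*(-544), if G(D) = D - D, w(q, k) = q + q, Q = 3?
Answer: 0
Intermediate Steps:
w(q, k) = 2*q
G(D) = 0
G(w(Q, H))*(-544) = 0*(-544) = 0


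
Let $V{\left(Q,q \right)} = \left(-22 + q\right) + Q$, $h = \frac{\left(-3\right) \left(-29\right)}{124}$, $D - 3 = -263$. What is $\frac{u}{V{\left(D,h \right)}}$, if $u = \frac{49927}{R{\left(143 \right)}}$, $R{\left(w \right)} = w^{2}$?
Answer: $- \frac{6190948}{713281569} \approx -0.0086795$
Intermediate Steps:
$D = -260$ ($D = 3 - 263 = -260$)
$h = \frac{87}{124}$ ($h = 87 \cdot \frac{1}{124} = \frac{87}{124} \approx 0.70161$)
$V{\left(Q,q \right)} = -22 + Q + q$
$u = \frac{49927}{20449}$ ($u = \frac{49927}{143^{2}} = \frac{49927}{20449} \approx 2.4415$)
$\frac{u}{V{\left(D,h \right)}} = \frac{49927}{20449 \left(-22 - 260 + \frac{87}{124}\right)} = \frac{49927}{20449 \left(- \frac{34881}{124}\right)} = \frac{49927}{20449} \left(- \frac{124}{34881}\right) = - \frac{6190948}{713281569}$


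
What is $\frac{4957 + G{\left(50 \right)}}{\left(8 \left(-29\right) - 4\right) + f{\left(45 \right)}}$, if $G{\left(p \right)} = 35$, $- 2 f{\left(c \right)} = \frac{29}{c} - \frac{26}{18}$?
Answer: $- \frac{12480}{589} \approx -21.188$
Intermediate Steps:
$f{\left(c \right)} = \frac{13}{18} - \frac{29}{2 c}$ ($f{\left(c \right)} = - \frac{\frac{29}{c} - \frac{26}{18}}{2} = - \frac{\frac{29}{c} - \frac{13}{9}}{2} = - \frac{- \frac{13}{9} + \frac{29}{c}}{2} = \frac{13}{18} - \frac{29}{2 c}$)
$\frac{4957 + G{\left(50 \right)}}{\left(8 \left(-29\right) - 4\right) + f{\left(45 \right)}} = \frac{4957 + 35}{\left(8 \left(-29\right) - 4\right) + \frac{-261 + 13 \cdot 45}{18 \cdot 45}} = \frac{4992}{\left(-232 - 4\right) + \frac{1}{18} \cdot \frac{1}{45} \left(-261 + 585\right)} = \frac{4992}{-236 + \frac{1}{18} \cdot \frac{1}{45} \cdot 324} = \frac{4992}{-236 + \frac{2}{5}} = \frac{4992}{- \frac{1178}{5}} = 4992 \left(- \frac{5}{1178}\right) = - \frac{12480}{589}$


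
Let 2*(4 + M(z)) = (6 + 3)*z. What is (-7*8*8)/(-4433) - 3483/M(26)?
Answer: -15389515/500929 ≈ -30.722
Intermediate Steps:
M(z) = -4 + 9*z/2 (M(z) = -4 + ((6 + 3)*z)/2 = -4 + (9*z)/2 = -4 + 9*z/2)
(-7*8*8)/(-4433) - 3483/M(26) = (-7*8*8)/(-4433) - 3483/(-4 + (9/2)*26) = -56*8*(-1/4433) - 3483/(-4 + 117) = -448*(-1/4433) - 3483/113 = 448/4433 - 3483*1/113 = 448/4433 - 3483/113 = -15389515/500929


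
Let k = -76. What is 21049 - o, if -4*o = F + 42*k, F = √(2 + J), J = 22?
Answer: 20251 + √6/2 ≈ 20252.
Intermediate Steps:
F = 2*√6 (F = √(2 + 22) = √24 = 2*√6 ≈ 4.8990)
o = 798 - √6/2 (o = -(2*√6 + 42*(-76))/4 = -(2*√6 - 3192)/4 = -(-3192 + 2*√6)/4 = 798 - √6/2 ≈ 796.78)
21049 - o = 21049 - (798 - √6/2) = 21049 + (-798 + √6/2) = 20251 + √6/2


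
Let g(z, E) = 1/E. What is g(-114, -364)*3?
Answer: -3/364 ≈ -0.0082418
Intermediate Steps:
g(-114, -364)*3 = 3/(-364) = -1/364*3 = -3/364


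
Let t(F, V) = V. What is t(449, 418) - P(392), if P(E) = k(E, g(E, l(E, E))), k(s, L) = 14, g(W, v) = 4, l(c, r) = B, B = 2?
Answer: 404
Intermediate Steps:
l(c, r) = 2
P(E) = 14
t(449, 418) - P(392) = 418 - 1*14 = 418 - 14 = 404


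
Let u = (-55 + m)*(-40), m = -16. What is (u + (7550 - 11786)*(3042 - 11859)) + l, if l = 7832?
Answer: 37359484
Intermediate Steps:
u = 2840 (u = (-55 - 16)*(-40) = -71*(-40) = 2840)
(u + (7550 - 11786)*(3042 - 11859)) + l = (2840 + (7550 - 11786)*(3042 - 11859)) + 7832 = (2840 - 4236*(-8817)) + 7832 = (2840 + 37348812) + 7832 = 37351652 + 7832 = 37359484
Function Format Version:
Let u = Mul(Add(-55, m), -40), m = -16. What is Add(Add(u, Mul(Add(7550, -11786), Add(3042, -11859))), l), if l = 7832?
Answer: 37359484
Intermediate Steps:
u = 2840 (u = Mul(Add(-55, -16), -40) = Mul(-71, -40) = 2840)
Add(Add(u, Mul(Add(7550, -11786), Add(3042, -11859))), l) = Add(Add(2840, Mul(Add(7550, -11786), Add(3042, -11859))), 7832) = Add(Add(2840, Mul(-4236, -8817)), 7832) = Add(Add(2840, 37348812), 7832) = Add(37351652, 7832) = 37359484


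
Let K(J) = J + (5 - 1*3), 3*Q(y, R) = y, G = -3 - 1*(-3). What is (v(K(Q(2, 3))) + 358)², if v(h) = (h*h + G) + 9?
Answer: 11336689/81 ≈ 1.3996e+5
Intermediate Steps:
G = 0 (G = -3 + 3 = 0)
Q(y, R) = y/3
K(J) = 2 + J (K(J) = J + (5 - 3) = J + 2 = 2 + J)
v(h) = 9 + h² (v(h) = (h*h + 0) + 9 = (h² + 0) + 9 = h² + 9 = 9 + h²)
(v(K(Q(2, 3))) + 358)² = ((9 + (2 + (⅓)*2)²) + 358)² = ((9 + (2 + ⅔)²) + 358)² = ((9 + (8/3)²) + 358)² = ((9 + 64/9) + 358)² = (145/9 + 358)² = (3367/9)² = 11336689/81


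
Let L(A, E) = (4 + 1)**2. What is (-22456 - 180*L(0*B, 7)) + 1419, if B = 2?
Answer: -25537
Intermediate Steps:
L(A, E) = 25 (L(A, E) = 5**2 = 25)
(-22456 - 180*L(0*B, 7)) + 1419 = (-22456 - 180*25) + 1419 = (-22456 - 4500) + 1419 = -26956 + 1419 = -25537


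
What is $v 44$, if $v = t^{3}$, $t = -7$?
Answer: $-15092$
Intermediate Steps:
$v = -343$ ($v = \left(-7\right)^{3} = -343$)
$v 44 = \left(-343\right) 44 = -15092$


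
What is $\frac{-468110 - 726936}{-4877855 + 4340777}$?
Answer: $\frac{597523}{268539} \approx 2.2251$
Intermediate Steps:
$\frac{-468110 - 726936}{-4877855 + 4340777} = - \frac{1195046}{-537078} = \left(-1195046\right) \left(- \frac{1}{537078}\right) = \frac{597523}{268539}$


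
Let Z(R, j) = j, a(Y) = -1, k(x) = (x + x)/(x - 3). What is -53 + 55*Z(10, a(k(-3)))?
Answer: -108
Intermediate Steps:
k(x) = 2*x/(-3 + x) (k(x) = (2*x)/(-3 + x) = 2*x/(-3 + x))
-53 + 55*Z(10, a(k(-3))) = -53 + 55*(-1) = -53 - 55 = -108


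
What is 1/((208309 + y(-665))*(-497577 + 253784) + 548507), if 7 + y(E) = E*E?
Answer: -1/158593380404 ≈ -6.3054e-12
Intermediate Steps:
y(E) = -7 + E² (y(E) = -7 + E*E = -7 + E²)
1/((208309 + y(-665))*(-497577 + 253784) + 548507) = 1/((208309 + (-7 + (-665)²))*(-497577 + 253784) + 548507) = 1/((208309 + (-7 + 442225))*(-243793) + 548507) = 1/((208309 + 442218)*(-243793) + 548507) = 1/(650527*(-243793) + 548507) = 1/(-158593928911 + 548507) = 1/(-158593380404) = -1/158593380404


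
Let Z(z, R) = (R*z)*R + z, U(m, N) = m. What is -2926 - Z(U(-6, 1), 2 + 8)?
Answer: -2320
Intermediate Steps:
Z(z, R) = z + z*R**2 (Z(z, R) = z*R**2 + z = z + z*R**2)
-2926 - Z(U(-6, 1), 2 + 8) = -2926 - (-6)*(1 + (2 + 8)**2) = -2926 - (-6)*(1 + 10**2) = -2926 - (-6)*(1 + 100) = -2926 - (-6)*101 = -2926 - 1*(-606) = -2926 + 606 = -2320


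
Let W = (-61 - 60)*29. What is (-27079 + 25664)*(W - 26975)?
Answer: 43134860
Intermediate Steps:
W = -3509 (W = -121*29 = -3509)
(-27079 + 25664)*(W - 26975) = (-27079 + 25664)*(-3509 - 26975) = -1415*(-30484) = 43134860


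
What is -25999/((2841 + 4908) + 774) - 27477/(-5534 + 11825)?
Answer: -14731340/1985859 ≈ -7.4181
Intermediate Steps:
-25999/((2841 + 4908) + 774) - 27477/(-5534 + 11825) = -25999/(7749 + 774) - 27477/6291 = -25999/8523 - 27477*1/6291 = -25999*1/8523 - 3053/699 = -25999/8523 - 3053/699 = -14731340/1985859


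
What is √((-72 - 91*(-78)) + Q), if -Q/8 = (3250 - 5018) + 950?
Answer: √13570 ≈ 116.49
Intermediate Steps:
Q = 6544 (Q = -8*((3250 - 5018) + 950) = -8*(-1768 + 950) = -8*(-818) = 6544)
√((-72 - 91*(-78)) + Q) = √((-72 - 91*(-78)) + 6544) = √((-72 + 7098) + 6544) = √(7026 + 6544) = √13570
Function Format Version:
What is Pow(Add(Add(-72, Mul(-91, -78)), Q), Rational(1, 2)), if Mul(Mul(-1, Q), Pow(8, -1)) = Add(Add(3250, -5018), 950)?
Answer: Pow(13570, Rational(1, 2)) ≈ 116.49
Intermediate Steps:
Q = 6544 (Q = Mul(-8, Add(Add(3250, -5018), 950)) = Mul(-8, Add(-1768, 950)) = Mul(-8, -818) = 6544)
Pow(Add(Add(-72, Mul(-91, -78)), Q), Rational(1, 2)) = Pow(Add(Add(-72, Mul(-91, -78)), 6544), Rational(1, 2)) = Pow(Add(Add(-72, 7098), 6544), Rational(1, 2)) = Pow(Add(7026, 6544), Rational(1, 2)) = Pow(13570, Rational(1, 2))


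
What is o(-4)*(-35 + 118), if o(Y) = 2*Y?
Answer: -664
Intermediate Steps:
o(-4)*(-35 + 118) = (2*(-4))*(-35 + 118) = -8*83 = -664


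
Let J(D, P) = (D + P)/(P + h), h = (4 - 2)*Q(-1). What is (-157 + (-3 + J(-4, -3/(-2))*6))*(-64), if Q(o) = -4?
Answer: 131200/13 ≈ 10092.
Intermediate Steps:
h = -8 (h = (4 - 2)*(-4) = 2*(-4) = -8)
J(D, P) = (D + P)/(-8 + P) (J(D, P) = (D + P)/(P - 8) = (D + P)/(-8 + P))
(-157 + (-3 + J(-4, -3/(-2))*6))*(-64) = (-157 + (-3 + ((-4 - 3/(-2))/(-8 - 3/(-2)))*6))*(-64) = (-157 + (-3 + ((-4 - 3*(-1/2))/(-8 - 3*(-1/2)))*6))*(-64) = (-157 + (-3 + ((-4 + 3/2)/(-8 + 3/2))*6))*(-64) = (-157 + (-3 + (-5/2/(-13/2))*6))*(-64) = (-157 + (-3 - 2/13*(-5/2)*6))*(-64) = (-157 + (-3 + (5/13)*6))*(-64) = (-157 + (-3 + 30/13))*(-64) = (-157 - 9/13)*(-64) = -2050/13*(-64) = 131200/13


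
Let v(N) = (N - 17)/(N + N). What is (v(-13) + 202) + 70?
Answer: 3551/13 ≈ 273.15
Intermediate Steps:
v(N) = (-17 + N)/(2*N) (v(N) = (-17 + N)/((2*N)) = (-17 + N)*(1/(2*N)) = (-17 + N)/(2*N))
(v(-13) + 202) + 70 = ((½)*(-17 - 13)/(-13) + 202) + 70 = ((½)*(-1/13)*(-30) + 202) + 70 = (15/13 + 202) + 70 = 2641/13 + 70 = 3551/13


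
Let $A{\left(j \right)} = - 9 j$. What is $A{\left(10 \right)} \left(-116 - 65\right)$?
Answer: $16290$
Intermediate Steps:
$A{\left(10 \right)} \left(-116 - 65\right) = \left(-9\right) 10 \left(-116 - 65\right) = \left(-90\right) \left(-181\right) = 16290$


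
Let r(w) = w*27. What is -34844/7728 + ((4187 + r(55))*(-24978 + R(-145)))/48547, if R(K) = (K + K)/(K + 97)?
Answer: -91357734603/31264268 ≈ -2922.1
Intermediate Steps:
r(w) = 27*w
R(K) = 2*K/(97 + K) (R(K) = (2*K)/(97 + K) = 2*K/(97 + K))
-34844/7728 + ((4187 + r(55))*(-24978 + R(-145)))/48547 = -34844/7728 + ((4187 + 27*55)*(-24978 + 2*(-145)/(97 - 145)))/48547 = -34844*1/7728 + ((4187 + 1485)*(-24978 + 2*(-145)/(-48)))*(1/48547) = -8711/1932 + (5672*(-24978 + 2*(-145)*(-1/48)))*(1/48547) = -8711/1932 + (5672*(-24978 + 145/24))*(1/48547) = -8711/1932 + (5672*(-599327/24))*(1/48547) = -8711/1932 - 424922843/3*1/48547 = -8711/1932 - 424922843/145641 = -91357734603/31264268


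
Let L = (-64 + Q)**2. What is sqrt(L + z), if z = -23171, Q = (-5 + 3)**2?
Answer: I*sqrt(19571) ≈ 139.9*I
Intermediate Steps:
Q = 4 (Q = (-2)**2 = 4)
L = 3600 (L = (-64 + 4)**2 = (-60)**2 = 3600)
sqrt(L + z) = sqrt(3600 - 23171) = sqrt(-19571) = I*sqrt(19571)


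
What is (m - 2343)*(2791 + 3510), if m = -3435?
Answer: -36407178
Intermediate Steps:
(m - 2343)*(2791 + 3510) = (-3435 - 2343)*(2791 + 3510) = -5778*6301 = -36407178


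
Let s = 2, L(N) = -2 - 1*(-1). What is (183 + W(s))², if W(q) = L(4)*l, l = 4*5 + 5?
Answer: 24964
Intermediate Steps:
L(N) = -1 (L(N) = -2 + 1 = -1)
l = 25 (l = 20 + 5 = 25)
W(q) = -25 (W(q) = -1*25 = -25)
(183 + W(s))² = (183 - 25)² = 158² = 24964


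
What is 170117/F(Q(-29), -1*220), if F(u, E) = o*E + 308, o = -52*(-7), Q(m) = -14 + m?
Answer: -170117/79772 ≈ -2.1325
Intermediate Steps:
o = 364
F(u, E) = 308 + 364*E (F(u, E) = 364*E + 308 = 308 + 364*E)
170117/F(Q(-29), -1*220) = 170117/(308 + 364*(-1*220)) = 170117/(308 + 364*(-220)) = 170117/(308 - 80080) = 170117/(-79772) = 170117*(-1/79772) = -170117/79772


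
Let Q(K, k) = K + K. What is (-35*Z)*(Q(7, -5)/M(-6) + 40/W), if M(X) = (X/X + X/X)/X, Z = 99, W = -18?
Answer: 153230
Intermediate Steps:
Q(K, k) = 2*K
M(X) = 2/X (M(X) = (1 + 1)/X = 2/X)
(-35*Z)*(Q(7, -5)/M(-6) + 40/W) = (-35*99)*((2*7)/((2/(-6))) + 40/(-18)) = -3465*(14/((2*(-1/6))) + 40*(-1/18)) = -3465*(14/(-1/3) - 20/9) = -3465*(14*(-3) - 20/9) = -3465*(-42 - 20/9) = -3465*(-398/9) = 153230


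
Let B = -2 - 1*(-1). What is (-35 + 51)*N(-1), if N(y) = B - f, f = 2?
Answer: -48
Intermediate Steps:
B = -1 (B = -2 + 1 = -1)
N(y) = -3 (N(y) = -1 - 1*2 = -1 - 2 = -3)
(-35 + 51)*N(-1) = (-35 + 51)*(-3) = 16*(-3) = -48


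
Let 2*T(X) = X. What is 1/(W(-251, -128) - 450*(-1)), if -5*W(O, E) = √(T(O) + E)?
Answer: 7500/3375169 + 65*I*√6/10125507 ≈ 0.0022221 + 1.5724e-5*I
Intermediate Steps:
T(X) = X/2
W(O, E) = -√(E + O/2)/5 (W(O, E) = -√(O/2 + E)/5 = -√(E + O/2)/5)
1/(W(-251, -128) - 450*(-1)) = 1/(-√(2*(-251) + 4*(-128))/10 - 450*(-1)) = 1/(-√(-502 - 512)/10 + 450) = 1/(-13*I*√6/10 + 450) = 1/(450 - 13*I*√6/10)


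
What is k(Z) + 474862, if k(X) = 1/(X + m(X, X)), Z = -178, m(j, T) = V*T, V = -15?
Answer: 1183356105/2492 ≈ 4.7486e+5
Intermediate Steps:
m(j, T) = -15*T
k(X) = -1/(14*X) (k(X) = 1/(X - 15*X) = 1/(-14*X) = -1/(14*X))
k(Z) + 474862 = -1/14/(-178) + 474862 = -1/14*(-1/178) + 474862 = 1/2492 + 474862 = 1183356105/2492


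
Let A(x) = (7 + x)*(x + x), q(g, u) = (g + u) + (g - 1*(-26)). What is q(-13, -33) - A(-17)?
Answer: -373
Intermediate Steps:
q(g, u) = 26 + u + 2*g (q(g, u) = (g + u) + (g + 26) = (g + u) + (26 + g) = 26 + u + 2*g)
A(x) = 2*x*(7 + x) (A(x) = (7 + x)*(2*x) = 2*x*(7 + x))
q(-13, -33) - A(-17) = (26 - 33 + 2*(-13)) - 2*(-17)*(7 - 17) = (26 - 33 - 26) - 2*(-17)*(-10) = -33 - 1*340 = -33 - 340 = -373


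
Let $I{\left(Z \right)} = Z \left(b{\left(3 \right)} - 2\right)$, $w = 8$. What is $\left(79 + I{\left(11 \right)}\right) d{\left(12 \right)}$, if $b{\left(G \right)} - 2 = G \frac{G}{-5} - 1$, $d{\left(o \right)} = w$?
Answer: $\frac{1928}{5} \approx 385.6$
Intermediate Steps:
$d{\left(o \right)} = 8$
$b{\left(G \right)} = 1 - \frac{G^{2}}{5}$ ($b{\left(G \right)} = 2 + \left(G \frac{G}{-5} - 1\right) = 2 + \left(G G \left(- \frac{1}{5}\right) - 1\right) = 2 + \left(G \left(- \frac{G}{5}\right) - 1\right) = 2 - \left(1 + \frac{G^{2}}{5}\right) = 1 - \frac{G^{2}}{5}$)
$I{\left(Z \right)} = - \frac{14 Z}{5}$ ($I{\left(Z \right)} = Z \left(\left(1 - \frac{3^{2}}{5}\right) - 2\right) = Z \left(\left(1 - \frac{9}{5}\right) - 2\right) = Z \left(- \frac{4}{5} - 2\right) = Z \left(- \frac{14}{5}\right) = - \frac{14 Z}{5}$)
$\left(79 + I{\left(11 \right)}\right) d{\left(12 \right)} = \left(79 - \frac{154}{5}\right) 8 = \frac{241}{5} \cdot 8 = \frac{1928}{5}$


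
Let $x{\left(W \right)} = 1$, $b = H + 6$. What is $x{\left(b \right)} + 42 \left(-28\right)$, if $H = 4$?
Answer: $-1175$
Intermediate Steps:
$b = 10$ ($b = 4 + 6 = 10$)
$x{\left(b \right)} + 42 \left(-28\right) = 1 + 42 \left(-28\right) = 1 - 1176 = -1175$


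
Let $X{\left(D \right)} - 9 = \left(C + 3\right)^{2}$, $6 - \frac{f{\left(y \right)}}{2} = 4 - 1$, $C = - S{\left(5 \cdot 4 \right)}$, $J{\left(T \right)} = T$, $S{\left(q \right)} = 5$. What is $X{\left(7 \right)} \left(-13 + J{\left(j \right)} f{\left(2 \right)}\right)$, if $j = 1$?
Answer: $-91$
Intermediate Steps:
$C = -5$ ($C = \left(-1\right) 5 = -5$)
$f{\left(y \right)} = 6$ ($f{\left(y \right)} = 12 - 2 \left(4 - 1\right) = 12 - 6 = 6$)
$X{\left(D \right)} = 13$ ($X{\left(D \right)} = 9 + \left(-5 + 3\right)^{2} = 9 + \left(-2\right)^{2} = 9 + 4 = 13$)
$X{\left(7 \right)} \left(-13 + J{\left(j \right)} f{\left(2 \right)}\right) = 13 \left(-13 + 1 \cdot 6\right) = 13 \left(-13 + 6\right) = 13 \left(-7\right) = -91$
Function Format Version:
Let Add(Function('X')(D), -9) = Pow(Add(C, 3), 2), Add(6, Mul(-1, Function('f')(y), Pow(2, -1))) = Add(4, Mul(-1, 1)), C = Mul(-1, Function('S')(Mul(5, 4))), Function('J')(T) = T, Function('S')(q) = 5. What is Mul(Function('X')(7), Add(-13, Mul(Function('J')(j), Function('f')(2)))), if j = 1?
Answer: -91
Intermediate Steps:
C = -5 (C = Mul(-1, 5) = -5)
Function('f')(y) = 6 (Function('f')(y) = Add(12, Mul(-2, Add(4, Mul(-1, 1)))) = Add(12, Mul(-2, Add(4, -1))) = Add(12, Mul(-2, 3)) = Add(12, -6) = 6)
Function('X')(D) = 13 (Function('X')(D) = Add(9, Pow(Add(-5, 3), 2)) = Add(9, Pow(-2, 2)) = Add(9, 4) = 13)
Mul(Function('X')(7), Add(-13, Mul(Function('J')(j), Function('f')(2)))) = Mul(13, Add(-13, Mul(1, 6))) = Mul(13, Add(-13, 6)) = Mul(13, -7) = -91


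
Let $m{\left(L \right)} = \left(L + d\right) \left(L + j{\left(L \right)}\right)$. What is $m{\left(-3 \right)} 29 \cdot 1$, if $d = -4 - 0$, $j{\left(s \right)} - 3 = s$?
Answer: $609$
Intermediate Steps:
$j{\left(s \right)} = 3 + s$
$d = -4$ ($d = -4 + 0 = -4$)
$m{\left(L \right)} = \left(-4 + L\right) \left(3 + 2 L\right)$ ($m{\left(L \right)} = \left(L - 4\right) \left(L + \left(3 + L\right)\right) = \left(-4 + L\right) \left(3 + 2 L\right)$)
$m{\left(-3 \right)} 29 \cdot 1 = \left(-12 - -15 + 2 \left(-3\right)^{2}\right) 29 \cdot 1 = \left(-12 + 15 + 2 \cdot 9\right) 29 \cdot 1 = \left(-12 + 15 + 18\right) 29 \cdot 1 = 21 \cdot 29 \cdot 1 = 609 \cdot 1 = 609$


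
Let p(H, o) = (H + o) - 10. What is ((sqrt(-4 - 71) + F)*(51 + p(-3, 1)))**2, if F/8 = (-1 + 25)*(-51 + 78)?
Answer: 40875020901 + 78848640*I*sqrt(3) ≈ 4.0875e+10 + 1.3657e+8*I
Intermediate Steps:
F = 5184 (F = 8*((-1 + 25)*(-51 + 78)) = 8*(24*27) = 8*648 = 5184)
p(H, o) = -10 + H + o
((sqrt(-4 - 71) + F)*(51 + p(-3, 1)))**2 = ((sqrt(-4 - 71) + 5184)*(51 + (-10 - 3 + 1)))**2 = ((sqrt(-75) + 5184)*(51 - 12))**2 = ((5*I*sqrt(3) + 5184)*39)**2 = ((5184 + 5*I*sqrt(3))*39)**2 = (202176 + 195*I*sqrt(3))**2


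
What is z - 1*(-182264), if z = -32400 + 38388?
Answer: 188252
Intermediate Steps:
z = 5988
z - 1*(-182264) = 5988 - 1*(-182264) = 5988 + 182264 = 188252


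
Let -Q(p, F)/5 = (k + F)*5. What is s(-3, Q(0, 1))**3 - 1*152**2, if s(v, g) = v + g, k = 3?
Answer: -1115831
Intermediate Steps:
Q(p, F) = -75 - 25*F (Q(p, F) = -5*(3 + F)*5 = -5*(15 + 5*F) = -75 - 25*F)
s(v, g) = g + v
s(-3, Q(0, 1))**3 - 1*152**2 = ((-75 - 25*1) - 3)**3 - 1*152**2 = ((-75 - 25) - 3)**3 - 1*23104 = (-100 - 3)**3 - 23104 = (-103)**3 - 23104 = -1092727 - 23104 = -1115831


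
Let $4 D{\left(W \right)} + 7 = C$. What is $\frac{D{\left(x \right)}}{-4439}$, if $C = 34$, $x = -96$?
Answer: $- \frac{27}{17756} \approx -0.0015206$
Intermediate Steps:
$D{\left(W \right)} = \frac{27}{4}$ ($D{\left(W \right)} = - \frac{7}{4} + \frac{1}{4} \cdot 34 = - \frac{7}{4} + \frac{17}{2} = \frac{27}{4}$)
$\frac{D{\left(x \right)}}{-4439} = \frac{27}{4 \left(-4439\right)} = \frac{27}{4} \left(- \frac{1}{4439}\right) = - \frac{27}{17756}$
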